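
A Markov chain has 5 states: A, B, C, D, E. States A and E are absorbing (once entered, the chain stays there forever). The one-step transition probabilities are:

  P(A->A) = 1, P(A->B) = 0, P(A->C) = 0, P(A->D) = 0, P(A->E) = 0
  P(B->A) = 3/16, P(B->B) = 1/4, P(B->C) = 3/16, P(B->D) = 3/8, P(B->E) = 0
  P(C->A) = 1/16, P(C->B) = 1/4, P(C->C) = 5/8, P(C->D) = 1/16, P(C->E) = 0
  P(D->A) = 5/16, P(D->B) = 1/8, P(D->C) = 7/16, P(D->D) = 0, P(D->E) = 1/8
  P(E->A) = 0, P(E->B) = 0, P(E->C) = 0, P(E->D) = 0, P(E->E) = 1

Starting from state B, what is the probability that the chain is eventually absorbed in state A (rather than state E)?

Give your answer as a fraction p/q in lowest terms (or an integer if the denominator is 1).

Let a_i = P(absorbed in A | start in state i).
Boundary conditions: a_A = 1, a_E = 0.
For each transient state i, a_i = sum_j P(i->j) * a_j:
  a_B = 3/16*a_A + 1/4*a_B + 3/16*a_C + 3/8*a_D + 0*a_E
  a_C = 1/16*a_A + 1/4*a_B + 5/8*a_C + 1/16*a_D + 0*a_E
  a_D = 5/16*a_A + 1/8*a_B + 7/16*a_C + 0*a_D + 1/8*a_E

Substituting a_A = 1 and a_E = 0, rearrange to (I - Q) a = r where r[i] = P(i -> A):
  [3/4, -3/16, -3/8] . (a_B, a_C, a_D) = 3/16
  [-1/4, 3/8, -1/16] . (a_B, a_C, a_D) = 1/16
  [-1/8, -7/16, 1] . (a_B, a_C, a_D) = 5/16

Solving yields:
  a_B = 92/105
  a_C = 31/35
  a_D = 17/21

Starting state is B, so the absorption probability is a_B = 92/105.

Answer: 92/105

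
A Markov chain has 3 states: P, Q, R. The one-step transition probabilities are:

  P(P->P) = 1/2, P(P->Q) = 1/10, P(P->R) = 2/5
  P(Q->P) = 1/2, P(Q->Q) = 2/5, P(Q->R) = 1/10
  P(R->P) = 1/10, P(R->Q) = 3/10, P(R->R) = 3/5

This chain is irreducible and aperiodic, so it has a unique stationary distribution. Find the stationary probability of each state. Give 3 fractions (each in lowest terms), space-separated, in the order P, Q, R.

Answer: 21/62 8/31 25/62

Derivation:
The stationary distribution satisfies pi = pi * P, i.e.:
  pi_P = 1/2*pi_P + 1/2*pi_Q + 1/10*pi_R
  pi_Q = 1/10*pi_P + 2/5*pi_Q + 3/10*pi_R
  pi_R = 2/5*pi_P + 1/10*pi_Q + 3/5*pi_R
with normalization: pi_P + pi_Q + pi_R = 1.

Using the first 2 balance equations plus normalization, the linear system A*pi = b is:
  [-1/2, 1/2, 1/10] . pi = 0
  [1/10, -3/5, 3/10] . pi = 0
  [1, 1, 1] . pi = 1

Solving yields:
  pi_P = 21/62
  pi_Q = 8/31
  pi_R = 25/62

Verification (pi * P):
  21/62*1/2 + 8/31*1/2 + 25/62*1/10 = 21/62 = pi_P  (ok)
  21/62*1/10 + 8/31*2/5 + 25/62*3/10 = 8/31 = pi_Q  (ok)
  21/62*2/5 + 8/31*1/10 + 25/62*3/5 = 25/62 = pi_R  (ok)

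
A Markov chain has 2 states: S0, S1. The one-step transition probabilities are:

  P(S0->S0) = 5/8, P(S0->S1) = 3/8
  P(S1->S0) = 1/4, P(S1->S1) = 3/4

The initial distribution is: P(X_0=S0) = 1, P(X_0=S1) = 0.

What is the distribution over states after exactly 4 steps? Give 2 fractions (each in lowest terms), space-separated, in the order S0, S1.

Propagating the distribution step by step (d_{t+1} = d_t * P):
d_0 = (S0=1, S1=0)
  d_1[S0] = 1*5/8 + 0*1/4 = 5/8
  d_1[S1] = 1*3/8 + 0*3/4 = 3/8
d_1 = (S0=5/8, S1=3/8)
  d_2[S0] = 5/8*5/8 + 3/8*1/4 = 31/64
  d_2[S1] = 5/8*3/8 + 3/8*3/4 = 33/64
d_2 = (S0=31/64, S1=33/64)
  d_3[S0] = 31/64*5/8 + 33/64*1/4 = 221/512
  d_3[S1] = 31/64*3/8 + 33/64*3/4 = 291/512
d_3 = (S0=221/512, S1=291/512)
  d_4[S0] = 221/512*5/8 + 291/512*1/4 = 1687/4096
  d_4[S1] = 221/512*3/8 + 291/512*3/4 = 2409/4096
d_4 = (S0=1687/4096, S1=2409/4096)

Answer: 1687/4096 2409/4096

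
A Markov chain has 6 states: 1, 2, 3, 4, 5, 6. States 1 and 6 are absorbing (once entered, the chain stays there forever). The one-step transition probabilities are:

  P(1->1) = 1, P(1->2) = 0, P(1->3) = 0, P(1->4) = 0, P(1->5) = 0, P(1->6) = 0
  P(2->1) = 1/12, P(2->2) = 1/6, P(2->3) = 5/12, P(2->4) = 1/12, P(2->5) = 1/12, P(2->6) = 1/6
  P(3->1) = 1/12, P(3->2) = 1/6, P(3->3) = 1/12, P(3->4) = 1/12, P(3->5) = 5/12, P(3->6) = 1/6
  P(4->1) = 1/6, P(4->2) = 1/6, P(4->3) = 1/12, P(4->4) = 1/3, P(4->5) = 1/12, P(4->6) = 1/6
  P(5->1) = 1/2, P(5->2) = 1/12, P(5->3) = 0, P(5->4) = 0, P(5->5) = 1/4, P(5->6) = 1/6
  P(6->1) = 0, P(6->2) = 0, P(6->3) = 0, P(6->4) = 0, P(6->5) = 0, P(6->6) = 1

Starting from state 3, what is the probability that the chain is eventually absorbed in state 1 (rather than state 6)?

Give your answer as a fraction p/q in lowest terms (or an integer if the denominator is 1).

Answer: 65/116

Derivation:
Let a_i = P(absorbed in 1 | start in state i).
Boundary conditions: a_1 = 1, a_6 = 0.
For each transient state i, a_i = sum_j P(i->j) * a_j:
  a_2 = 1/12*a_1 + 1/6*a_2 + 5/12*a_3 + 1/12*a_4 + 1/12*a_5 + 1/6*a_6
  a_3 = 1/12*a_1 + 1/6*a_2 + 1/12*a_3 + 1/12*a_4 + 5/12*a_5 + 1/6*a_6
  a_4 = 1/6*a_1 + 1/6*a_2 + 1/12*a_3 + 1/3*a_4 + 1/12*a_5 + 1/6*a_6
  a_5 = 1/2*a_1 + 1/12*a_2 + 0*a_3 + 0*a_4 + 1/4*a_5 + 1/6*a_6

Substituting a_1 = 1 and a_6 = 0, rearrange to (I - Q) a = r where r[i] = P(i -> 1):
  [5/6, -5/12, -1/12, -1/12] . (a_2, a_3, a_4, a_5) = 1/12
  [-1/6, 11/12, -1/12, -5/12] . (a_2, a_3, a_4, a_5) = 1/12
  [-1/6, -1/12, 2/3, -1/12] . (a_2, a_3, a_4, a_5) = 1/6
  [-1/12, 0, 0, 3/4] . (a_2, a_3, a_4, a_5) = 1/2

Solving yields:
  a_2 = 411/812
  a_3 = 65/116
  a_4 = 109/203
  a_5 = 587/812

Starting state is 3, so the absorption probability is a_3 = 65/116.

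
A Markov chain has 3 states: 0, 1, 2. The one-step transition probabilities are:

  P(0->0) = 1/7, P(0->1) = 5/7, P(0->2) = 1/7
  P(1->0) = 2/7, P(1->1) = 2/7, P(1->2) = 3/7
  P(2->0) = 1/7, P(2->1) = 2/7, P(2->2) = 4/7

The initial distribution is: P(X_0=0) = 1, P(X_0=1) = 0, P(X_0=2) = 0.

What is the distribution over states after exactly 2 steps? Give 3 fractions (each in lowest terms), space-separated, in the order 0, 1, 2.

Propagating the distribution step by step (d_{t+1} = d_t * P):
d_0 = (0=1, 1=0, 2=0)
  d_1[0] = 1*1/7 + 0*2/7 + 0*1/7 = 1/7
  d_1[1] = 1*5/7 + 0*2/7 + 0*2/7 = 5/7
  d_1[2] = 1*1/7 + 0*3/7 + 0*4/7 = 1/7
d_1 = (0=1/7, 1=5/7, 2=1/7)
  d_2[0] = 1/7*1/7 + 5/7*2/7 + 1/7*1/7 = 12/49
  d_2[1] = 1/7*5/7 + 5/7*2/7 + 1/7*2/7 = 17/49
  d_2[2] = 1/7*1/7 + 5/7*3/7 + 1/7*4/7 = 20/49
d_2 = (0=12/49, 1=17/49, 2=20/49)

Answer: 12/49 17/49 20/49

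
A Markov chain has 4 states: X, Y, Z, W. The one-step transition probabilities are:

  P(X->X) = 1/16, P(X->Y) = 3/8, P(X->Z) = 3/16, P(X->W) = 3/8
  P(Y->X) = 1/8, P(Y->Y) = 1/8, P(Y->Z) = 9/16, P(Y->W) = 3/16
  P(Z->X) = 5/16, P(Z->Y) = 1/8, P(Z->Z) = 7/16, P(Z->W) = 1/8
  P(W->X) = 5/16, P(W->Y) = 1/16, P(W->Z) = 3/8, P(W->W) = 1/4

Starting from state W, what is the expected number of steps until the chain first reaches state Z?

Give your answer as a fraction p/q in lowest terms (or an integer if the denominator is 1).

Answer: 560/201

Derivation:
Let h_i = expected steps to first reach Z from state i.
Boundary: h_Z = 0.
First-step equations for the other states:
  h_X = 1 + 1/16*h_X + 3/8*h_Y + 3/16*h_Z + 3/8*h_W
  h_Y = 1 + 1/8*h_X + 1/8*h_Y + 9/16*h_Z + 3/16*h_W
  h_W = 1 + 5/16*h_X + 1/16*h_Y + 3/8*h_Z + 1/4*h_W

Substituting h_Z = 0 and rearranging gives the linear system (I - Q) h = 1:
  [15/16, -3/8, -3/8] . (h_X, h_Y, h_W) = 1
  [-1/8, 7/8, -3/16] . (h_X, h_Y, h_W) = 1
  [-5/16, -1/16, 3/4] . (h_X, h_Y, h_W) = 1

Solving yields:
  h_X = 1840/603
  h_Y = 1312/603
  h_W = 560/201

Starting state is W, so the expected hitting time is h_W = 560/201.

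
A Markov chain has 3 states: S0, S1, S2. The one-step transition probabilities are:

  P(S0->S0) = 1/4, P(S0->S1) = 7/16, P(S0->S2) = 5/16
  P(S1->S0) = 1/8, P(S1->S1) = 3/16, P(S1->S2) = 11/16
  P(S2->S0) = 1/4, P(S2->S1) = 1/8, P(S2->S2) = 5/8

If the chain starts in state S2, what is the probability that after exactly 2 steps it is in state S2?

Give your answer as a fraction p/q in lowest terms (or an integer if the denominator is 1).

Answer: 71/128

Derivation:
Computing P^2 by repeated multiplication:
P^1 =
  S0: [1/4, 7/16, 5/16]
  S1: [1/8, 3/16, 11/16]
  S2: [1/4, 1/8, 5/8]
P^2 =
  S0: [25/128, 59/256, 147/256]
  S1: [29/128, 45/256, 153/256]
  S2: [15/64, 27/128, 71/128]

(P^2)[S2 -> S2] = 71/128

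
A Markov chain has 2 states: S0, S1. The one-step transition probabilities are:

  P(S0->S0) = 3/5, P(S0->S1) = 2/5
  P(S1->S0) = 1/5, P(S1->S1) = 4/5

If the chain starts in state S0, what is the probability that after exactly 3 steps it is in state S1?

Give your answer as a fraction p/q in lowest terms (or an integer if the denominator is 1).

Computing P^3 by repeated multiplication:
P^1 =
  S0: [3/5, 2/5]
  S1: [1/5, 4/5]
P^2 =
  S0: [11/25, 14/25]
  S1: [7/25, 18/25]
P^3 =
  S0: [47/125, 78/125]
  S1: [39/125, 86/125]

(P^3)[S0 -> S1] = 78/125

Answer: 78/125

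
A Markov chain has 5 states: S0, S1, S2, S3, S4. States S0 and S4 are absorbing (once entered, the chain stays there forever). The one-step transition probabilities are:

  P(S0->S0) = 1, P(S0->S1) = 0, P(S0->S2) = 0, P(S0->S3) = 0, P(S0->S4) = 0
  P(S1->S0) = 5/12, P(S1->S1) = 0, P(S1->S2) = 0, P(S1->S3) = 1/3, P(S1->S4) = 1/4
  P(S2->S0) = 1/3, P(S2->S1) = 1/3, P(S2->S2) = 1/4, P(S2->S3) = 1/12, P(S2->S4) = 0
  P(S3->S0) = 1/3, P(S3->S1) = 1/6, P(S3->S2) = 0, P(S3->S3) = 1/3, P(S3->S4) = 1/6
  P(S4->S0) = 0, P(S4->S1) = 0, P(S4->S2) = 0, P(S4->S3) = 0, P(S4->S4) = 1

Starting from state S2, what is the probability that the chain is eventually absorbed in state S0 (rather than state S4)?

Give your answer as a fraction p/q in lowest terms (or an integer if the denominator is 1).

Answer: 317/396

Derivation:
Let a_i = P(absorbed in S0 | start in state i).
Boundary conditions: a_S0 = 1, a_S4 = 0.
For each transient state i, a_i = sum_j P(i->j) * a_j:
  a_S1 = 5/12*a_S0 + 0*a_S1 + 0*a_S2 + 1/3*a_S3 + 1/4*a_S4
  a_S2 = 1/3*a_S0 + 1/3*a_S1 + 1/4*a_S2 + 1/12*a_S3 + 0*a_S4
  a_S3 = 1/3*a_S0 + 1/6*a_S1 + 0*a_S2 + 1/3*a_S3 + 1/6*a_S4

Substituting a_S0 = 1 and a_S4 = 0, rearrange to (I - Q) a = r where r[i] = P(i -> S0):
  [1, 0, -1/3] . (a_S1, a_S2, a_S3) = 5/12
  [-1/3, 3/4, -1/12] . (a_S1, a_S2, a_S3) = 1/3
  [-1/6, 0, 2/3] . (a_S1, a_S2, a_S3) = 1/3

Solving yields:
  a_S1 = 7/11
  a_S2 = 317/396
  a_S3 = 29/44

Starting state is S2, so the absorption probability is a_S2 = 317/396.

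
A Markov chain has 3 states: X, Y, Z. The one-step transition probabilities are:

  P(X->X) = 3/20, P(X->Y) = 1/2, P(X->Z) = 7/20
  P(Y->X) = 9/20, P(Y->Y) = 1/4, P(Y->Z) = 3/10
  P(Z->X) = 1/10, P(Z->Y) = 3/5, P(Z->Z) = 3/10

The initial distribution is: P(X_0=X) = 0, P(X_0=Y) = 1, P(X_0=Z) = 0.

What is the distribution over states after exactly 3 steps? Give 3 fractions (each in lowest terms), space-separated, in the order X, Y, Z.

Propagating the distribution step by step (d_{t+1} = d_t * P):
d_0 = (X=0, Y=1, Z=0)
  d_1[X] = 0*3/20 + 1*9/20 + 0*1/10 = 9/20
  d_1[Y] = 0*1/2 + 1*1/4 + 0*3/5 = 1/4
  d_1[Z] = 0*7/20 + 1*3/10 + 0*3/10 = 3/10
d_1 = (X=9/20, Y=1/4, Z=3/10)
  d_2[X] = 9/20*3/20 + 1/4*9/20 + 3/10*1/10 = 21/100
  d_2[Y] = 9/20*1/2 + 1/4*1/4 + 3/10*3/5 = 187/400
  d_2[Z] = 9/20*7/20 + 1/4*3/10 + 3/10*3/10 = 129/400
d_2 = (X=21/100, Y=187/400, Z=129/400)
  d_3[X] = 21/100*3/20 + 187/400*9/20 + 129/400*1/10 = 2193/8000
  d_3[Y] = 21/100*1/2 + 187/400*1/4 + 129/400*3/5 = 3323/8000
  d_3[Z] = 21/100*7/20 + 187/400*3/10 + 129/400*3/10 = 621/2000
d_3 = (X=2193/8000, Y=3323/8000, Z=621/2000)

Answer: 2193/8000 3323/8000 621/2000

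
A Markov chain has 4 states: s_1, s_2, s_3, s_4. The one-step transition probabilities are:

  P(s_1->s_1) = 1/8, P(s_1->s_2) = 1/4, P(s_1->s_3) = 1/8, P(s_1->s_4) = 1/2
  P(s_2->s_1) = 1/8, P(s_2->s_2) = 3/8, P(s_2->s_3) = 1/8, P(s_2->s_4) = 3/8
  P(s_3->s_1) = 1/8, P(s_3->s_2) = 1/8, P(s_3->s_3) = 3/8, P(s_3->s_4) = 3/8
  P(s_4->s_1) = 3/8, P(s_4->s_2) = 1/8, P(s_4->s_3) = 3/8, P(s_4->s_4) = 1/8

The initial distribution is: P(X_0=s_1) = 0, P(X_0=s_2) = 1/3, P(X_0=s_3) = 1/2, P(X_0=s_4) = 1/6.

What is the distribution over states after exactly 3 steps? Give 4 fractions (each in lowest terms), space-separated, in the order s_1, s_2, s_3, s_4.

Answer: 13/64 77/384 35/128 31/96

Derivation:
Propagating the distribution step by step (d_{t+1} = d_t * P):
d_0 = (s_1=0, s_2=1/3, s_3=1/2, s_4=1/6)
  d_1[s_1] = 0*1/8 + 1/3*1/8 + 1/2*1/8 + 1/6*3/8 = 1/6
  d_1[s_2] = 0*1/4 + 1/3*3/8 + 1/2*1/8 + 1/6*1/8 = 5/24
  d_1[s_3] = 0*1/8 + 1/3*1/8 + 1/2*3/8 + 1/6*3/8 = 7/24
  d_1[s_4] = 0*1/2 + 1/3*3/8 + 1/2*3/8 + 1/6*1/8 = 1/3
d_1 = (s_1=1/6, s_2=5/24, s_3=7/24, s_4=1/3)
  d_2[s_1] = 1/6*1/8 + 5/24*1/8 + 7/24*1/8 + 1/3*3/8 = 5/24
  d_2[s_2] = 1/6*1/4 + 5/24*3/8 + 7/24*1/8 + 1/3*1/8 = 19/96
  d_2[s_3] = 1/6*1/8 + 5/24*1/8 + 7/24*3/8 + 1/3*3/8 = 9/32
  d_2[s_4] = 1/6*1/2 + 5/24*3/8 + 7/24*3/8 + 1/3*1/8 = 5/16
d_2 = (s_1=5/24, s_2=19/96, s_3=9/32, s_4=5/16)
  d_3[s_1] = 5/24*1/8 + 19/96*1/8 + 9/32*1/8 + 5/16*3/8 = 13/64
  d_3[s_2] = 5/24*1/4 + 19/96*3/8 + 9/32*1/8 + 5/16*1/8 = 77/384
  d_3[s_3] = 5/24*1/8 + 19/96*1/8 + 9/32*3/8 + 5/16*3/8 = 35/128
  d_3[s_4] = 5/24*1/2 + 19/96*3/8 + 9/32*3/8 + 5/16*1/8 = 31/96
d_3 = (s_1=13/64, s_2=77/384, s_3=35/128, s_4=31/96)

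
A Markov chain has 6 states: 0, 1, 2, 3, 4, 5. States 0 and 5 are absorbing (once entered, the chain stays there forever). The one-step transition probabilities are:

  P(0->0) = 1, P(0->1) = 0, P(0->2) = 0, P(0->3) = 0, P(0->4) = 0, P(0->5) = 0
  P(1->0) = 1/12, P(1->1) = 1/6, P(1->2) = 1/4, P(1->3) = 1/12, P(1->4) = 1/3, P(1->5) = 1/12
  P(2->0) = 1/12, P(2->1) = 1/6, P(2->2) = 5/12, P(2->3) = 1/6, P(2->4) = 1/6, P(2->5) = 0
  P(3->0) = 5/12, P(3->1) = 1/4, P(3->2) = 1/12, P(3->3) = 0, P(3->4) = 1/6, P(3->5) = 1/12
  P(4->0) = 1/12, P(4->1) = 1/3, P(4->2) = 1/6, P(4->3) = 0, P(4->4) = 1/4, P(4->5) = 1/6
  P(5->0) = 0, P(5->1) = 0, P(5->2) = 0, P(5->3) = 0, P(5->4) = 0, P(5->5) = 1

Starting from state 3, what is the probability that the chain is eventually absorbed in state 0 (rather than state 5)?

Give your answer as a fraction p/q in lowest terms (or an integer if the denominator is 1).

Let a_i = P(absorbed in 0 | start in state i).
Boundary conditions: a_0 = 1, a_5 = 0.
For each transient state i, a_i = sum_j P(i->j) * a_j:
  a_1 = 1/12*a_0 + 1/6*a_1 + 1/4*a_2 + 1/12*a_3 + 1/3*a_4 + 1/12*a_5
  a_2 = 1/12*a_0 + 1/6*a_1 + 5/12*a_2 + 1/6*a_3 + 1/6*a_4 + 0*a_5
  a_3 = 5/12*a_0 + 1/4*a_1 + 1/12*a_2 + 0*a_3 + 1/6*a_4 + 1/12*a_5
  a_4 = 1/12*a_0 + 1/3*a_1 + 1/6*a_2 + 0*a_3 + 1/4*a_4 + 1/6*a_5

Substituting a_0 = 1 and a_5 = 0, rearrange to (I - Q) a = r where r[i] = P(i -> 0):
  [5/6, -1/4, -1/12, -1/3] . (a_1, a_2, a_3, a_4) = 1/12
  [-1/6, 7/12, -1/6, -1/6] . (a_1, a_2, a_3, a_4) = 1/12
  [-1/4, -1/12, 1, -1/6] . (a_1, a_2, a_3, a_4) = 5/12
  [-1/3, -1/6, 0, 3/4] . (a_1, a_2, a_3, a_4) = 1/12

Solving yields:
  a_1 = 2188/3855
  a_2 = 2503/3855
  a_3 = 896/1285
  a_4 = 1957/3855

Starting state is 3, so the absorption probability is a_3 = 896/1285.

Answer: 896/1285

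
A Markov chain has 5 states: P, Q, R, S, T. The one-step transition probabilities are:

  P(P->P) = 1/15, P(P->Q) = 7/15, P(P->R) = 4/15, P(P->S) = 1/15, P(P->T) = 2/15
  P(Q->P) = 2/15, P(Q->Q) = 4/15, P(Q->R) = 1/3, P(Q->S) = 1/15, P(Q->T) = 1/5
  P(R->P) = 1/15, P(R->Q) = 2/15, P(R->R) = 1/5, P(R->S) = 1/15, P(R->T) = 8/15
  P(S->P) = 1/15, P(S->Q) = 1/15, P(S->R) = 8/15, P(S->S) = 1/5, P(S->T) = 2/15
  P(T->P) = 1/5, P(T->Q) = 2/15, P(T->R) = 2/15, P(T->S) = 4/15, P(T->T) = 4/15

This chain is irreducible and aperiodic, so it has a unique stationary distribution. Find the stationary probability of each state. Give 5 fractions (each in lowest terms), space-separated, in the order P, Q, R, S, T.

Answer: 1243/10557 584/3105 2761/10557 2527/17595 15256/52785

Derivation:
The stationary distribution satisfies pi = pi * P, i.e.:
  pi_P = 1/15*pi_P + 2/15*pi_Q + 1/15*pi_R + 1/15*pi_S + 1/5*pi_T
  pi_Q = 7/15*pi_P + 4/15*pi_Q + 2/15*pi_R + 1/15*pi_S + 2/15*pi_T
  pi_R = 4/15*pi_P + 1/3*pi_Q + 1/5*pi_R + 8/15*pi_S + 2/15*pi_T
  pi_S = 1/15*pi_P + 1/15*pi_Q + 1/15*pi_R + 1/5*pi_S + 4/15*pi_T
  pi_T = 2/15*pi_P + 1/5*pi_Q + 8/15*pi_R + 2/15*pi_S + 4/15*pi_T
with normalization: pi_P + pi_Q + pi_R + pi_S + pi_T = 1.

Using the first 4 balance equations plus normalization, the linear system A*pi = b is:
  [-14/15, 2/15, 1/15, 1/15, 1/5] . pi = 0
  [7/15, -11/15, 2/15, 1/15, 2/15] . pi = 0
  [4/15, 1/3, -4/5, 8/15, 2/15] . pi = 0
  [1/15, 1/15, 1/15, -4/5, 4/15] . pi = 0
  [1, 1, 1, 1, 1] . pi = 1

Solving yields:
  pi_P = 1243/10557
  pi_Q = 584/3105
  pi_R = 2761/10557
  pi_S = 2527/17595
  pi_T = 15256/52785

Verification (pi * P):
  1243/10557*1/15 + 584/3105*2/15 + 2761/10557*1/15 + 2527/17595*1/15 + 15256/52785*1/5 = 1243/10557 = pi_P  (ok)
  1243/10557*7/15 + 584/3105*4/15 + 2761/10557*2/15 + 2527/17595*1/15 + 15256/52785*2/15 = 584/3105 = pi_Q  (ok)
  1243/10557*4/15 + 584/3105*1/3 + 2761/10557*1/5 + 2527/17595*8/15 + 15256/52785*2/15 = 2761/10557 = pi_R  (ok)
  1243/10557*1/15 + 584/3105*1/15 + 2761/10557*1/15 + 2527/17595*1/5 + 15256/52785*4/15 = 2527/17595 = pi_S  (ok)
  1243/10557*2/15 + 584/3105*1/5 + 2761/10557*8/15 + 2527/17595*2/15 + 15256/52785*4/15 = 15256/52785 = pi_T  (ok)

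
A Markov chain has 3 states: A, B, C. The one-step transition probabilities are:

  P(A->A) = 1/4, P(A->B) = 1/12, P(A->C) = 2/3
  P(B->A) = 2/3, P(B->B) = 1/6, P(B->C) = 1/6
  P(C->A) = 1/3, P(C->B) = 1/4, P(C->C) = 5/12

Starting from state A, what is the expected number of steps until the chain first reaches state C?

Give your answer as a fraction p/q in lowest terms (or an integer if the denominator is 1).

Let h_i = expected steps to first reach C from state i.
Boundary: h_C = 0.
First-step equations for the other states:
  h_A = 1 + 1/4*h_A + 1/12*h_B + 2/3*h_C
  h_B = 1 + 2/3*h_A + 1/6*h_B + 1/6*h_C

Substituting h_C = 0 and rearranging gives the linear system (I - Q) h = 1:
  [3/4, -1/12] . (h_A, h_B) = 1
  [-2/3, 5/6] . (h_A, h_B) = 1

Solving yields:
  h_A = 66/41
  h_B = 102/41

Starting state is A, so the expected hitting time is h_A = 66/41.

Answer: 66/41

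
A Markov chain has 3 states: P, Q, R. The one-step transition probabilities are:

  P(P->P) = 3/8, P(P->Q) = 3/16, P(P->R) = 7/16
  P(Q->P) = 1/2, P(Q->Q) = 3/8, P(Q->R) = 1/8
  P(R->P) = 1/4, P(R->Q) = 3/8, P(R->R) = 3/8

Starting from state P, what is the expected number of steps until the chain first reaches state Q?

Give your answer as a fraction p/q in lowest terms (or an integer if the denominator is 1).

Let h_i = expected steps to first reach Q from state i.
Boundary: h_Q = 0.
First-step equations for the other states:
  h_P = 1 + 3/8*h_P + 3/16*h_Q + 7/16*h_R
  h_R = 1 + 1/4*h_P + 3/8*h_Q + 3/8*h_R

Substituting h_Q = 0 and rearranging gives the linear system (I - Q) h = 1:
  [5/8, -7/16] . (h_P, h_R) = 1
  [-1/4, 5/8] . (h_P, h_R) = 1

Solving yields:
  h_P = 34/9
  h_R = 28/9

Starting state is P, so the expected hitting time is h_P = 34/9.

Answer: 34/9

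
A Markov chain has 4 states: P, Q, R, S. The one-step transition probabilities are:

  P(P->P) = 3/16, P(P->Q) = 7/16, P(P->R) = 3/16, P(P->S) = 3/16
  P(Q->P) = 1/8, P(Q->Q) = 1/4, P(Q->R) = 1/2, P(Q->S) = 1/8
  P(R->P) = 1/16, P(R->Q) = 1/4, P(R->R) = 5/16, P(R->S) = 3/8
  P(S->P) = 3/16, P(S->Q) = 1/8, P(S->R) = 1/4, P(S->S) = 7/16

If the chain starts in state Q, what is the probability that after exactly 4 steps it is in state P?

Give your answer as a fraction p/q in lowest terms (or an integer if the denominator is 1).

Answer: 135/1024

Derivation:
Computing P^4 by repeated multiplication:
P^1 =
  P: [3/16, 7/16, 3/16, 3/16]
  Q: [1/8, 1/4, 1/2, 1/8]
  R: [1/16, 1/4, 5/16, 3/8]
  S: [3/16, 1/8, 1/4, 7/16]
P^2 =
  P: [35/256, 67/256, 23/64, 31/128]
  Q: [7/64, 33/128, 43/128, 19/64]
  R: [17/128, 55/256, 21/64, 83/256]
  S: [19/128, 59/256, 73/256, 43/128]
P^3 =
  P: [517/4096, 1005/4096, 1349/4096, 1225/4096]
  Q: [265/2048, 239/1024, 673/2048, 79/256]
  R: [545/4096, 15/64, 647/2048, 1297/4096]
  S: [563/4096, 483/2048, 1295/4096, 159/512]
P^4 =
  P: [8585/65536, 15485/65536, 5309/16384, 10115/32768]
  Q: [135/1024, 7723/32768, 657/2048, 10213/32768]
  R: [2185/16384, 15425/65536, 20973/65536, 10199/32768]
  S: [2183/16384, 15529/65536, 5245/16384, 20295/65536]

(P^4)[Q -> P] = 135/1024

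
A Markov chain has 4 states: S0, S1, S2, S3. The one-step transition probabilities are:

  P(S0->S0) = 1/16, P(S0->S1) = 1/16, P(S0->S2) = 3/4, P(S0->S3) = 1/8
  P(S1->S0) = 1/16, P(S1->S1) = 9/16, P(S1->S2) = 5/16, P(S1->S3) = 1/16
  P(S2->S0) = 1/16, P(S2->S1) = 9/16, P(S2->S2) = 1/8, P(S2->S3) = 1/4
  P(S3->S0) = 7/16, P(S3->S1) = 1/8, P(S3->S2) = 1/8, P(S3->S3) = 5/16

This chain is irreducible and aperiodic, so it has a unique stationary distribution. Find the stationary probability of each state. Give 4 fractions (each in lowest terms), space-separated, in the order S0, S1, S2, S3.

Answer: 147/1184 761/1776 335/1184 73/444

Derivation:
The stationary distribution satisfies pi = pi * P, i.e.:
  pi_S0 = 1/16*pi_S0 + 1/16*pi_S1 + 1/16*pi_S2 + 7/16*pi_S3
  pi_S1 = 1/16*pi_S0 + 9/16*pi_S1 + 9/16*pi_S2 + 1/8*pi_S3
  pi_S2 = 3/4*pi_S0 + 5/16*pi_S1 + 1/8*pi_S2 + 1/8*pi_S3
  pi_S3 = 1/8*pi_S0 + 1/16*pi_S1 + 1/4*pi_S2 + 5/16*pi_S3
with normalization: pi_S0 + pi_S1 + pi_S2 + pi_S3 = 1.

Using the first 3 balance equations plus normalization, the linear system A*pi = b is:
  [-15/16, 1/16, 1/16, 7/16] . pi = 0
  [1/16, -7/16, 9/16, 1/8] . pi = 0
  [3/4, 5/16, -7/8, 1/8] . pi = 0
  [1, 1, 1, 1] . pi = 1

Solving yields:
  pi_S0 = 147/1184
  pi_S1 = 761/1776
  pi_S2 = 335/1184
  pi_S3 = 73/444

Verification (pi * P):
  147/1184*1/16 + 761/1776*1/16 + 335/1184*1/16 + 73/444*7/16 = 147/1184 = pi_S0  (ok)
  147/1184*1/16 + 761/1776*9/16 + 335/1184*9/16 + 73/444*1/8 = 761/1776 = pi_S1  (ok)
  147/1184*3/4 + 761/1776*5/16 + 335/1184*1/8 + 73/444*1/8 = 335/1184 = pi_S2  (ok)
  147/1184*1/8 + 761/1776*1/16 + 335/1184*1/4 + 73/444*5/16 = 73/444 = pi_S3  (ok)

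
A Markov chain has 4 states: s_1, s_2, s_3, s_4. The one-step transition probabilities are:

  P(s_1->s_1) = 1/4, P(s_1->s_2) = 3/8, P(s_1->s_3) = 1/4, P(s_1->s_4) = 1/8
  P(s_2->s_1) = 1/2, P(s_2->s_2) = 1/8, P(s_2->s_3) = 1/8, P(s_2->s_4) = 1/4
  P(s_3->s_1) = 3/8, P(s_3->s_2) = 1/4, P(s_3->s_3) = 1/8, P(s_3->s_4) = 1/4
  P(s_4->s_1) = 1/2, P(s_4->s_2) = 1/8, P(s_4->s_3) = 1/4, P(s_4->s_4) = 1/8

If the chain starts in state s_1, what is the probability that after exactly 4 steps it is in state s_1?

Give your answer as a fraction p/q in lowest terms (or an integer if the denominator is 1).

Computing P^4 by repeated multiplication:
P^1 =
  s_1: [1/4, 3/8, 1/4, 1/8]
  s_2: [1/2, 1/8, 1/8, 1/4]
  s_3: [3/8, 1/4, 1/8, 1/4]
  s_4: [1/2, 1/8, 1/4, 1/8]
P^2 =
  s_1: [13/32, 7/32, 11/64, 13/64]
  s_2: [23/64, 17/64, 7/32, 5/32]
  s_3: [25/64, 15/64, 13/64, 11/64]
  s_4: [11/32, 9/32, 13/64, 11/64]
P^3 =
  s_1: [193/512, 127/512, 103/512, 89/512]
  s_2: [49/128, 31/128, 97/512, 95/512]
  s_3: [193/512, 127/512, 25/128, 23/128]
  s_4: [199/512, 121/512, 97/512, 95/512]
P^4 =
  s_1: [1559/4096, 1001/4096, 397/2048, 371/2048]
  s_2: [1559/4096, 1001/4096, 803/4096, 733/4096]
  s_3: [781/2048, 499/2048, 797/4096, 739/4096]
  s_4: [1553/4096, 1007/4096, 403/2048, 365/2048]

(P^4)[s_1 -> s_1] = 1559/4096

Answer: 1559/4096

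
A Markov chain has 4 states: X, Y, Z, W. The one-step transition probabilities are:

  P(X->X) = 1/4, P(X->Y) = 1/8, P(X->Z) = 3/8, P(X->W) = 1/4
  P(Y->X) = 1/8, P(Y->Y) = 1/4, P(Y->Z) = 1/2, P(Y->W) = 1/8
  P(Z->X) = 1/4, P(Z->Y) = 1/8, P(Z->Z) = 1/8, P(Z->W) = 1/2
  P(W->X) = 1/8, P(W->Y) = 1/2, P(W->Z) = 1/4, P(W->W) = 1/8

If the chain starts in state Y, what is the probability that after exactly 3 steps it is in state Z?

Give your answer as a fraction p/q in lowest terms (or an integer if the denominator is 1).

Answer: 75/256

Derivation:
Computing P^3 by repeated multiplication:
P^1 =
  X: [1/4, 1/8, 3/8, 1/4]
  Y: [1/8, 1/4, 1/2, 1/8]
  Z: [1/4, 1/8, 1/8, 1/2]
  W: [1/8, 1/2, 1/4, 1/8]
P^2 =
  X: [13/64, 15/64, 17/64, 19/64]
  Y: [13/64, 13/64, 17/64, 21/64]
  Z: [11/64, 21/64, 19/64, 13/64]
  W: [11/64, 15/64, 23/64, 15/64]
P^3 =
  X: [47/256, 17/64, 77/256, 1/4]
  Y: [47/256, 35/128, 75/256, 1/4]
  Z: [47/256, 31/128, 81/256, 33/128]
  W: [49/256, 31/128, 73/256, 9/32]

(P^3)[Y -> Z] = 75/256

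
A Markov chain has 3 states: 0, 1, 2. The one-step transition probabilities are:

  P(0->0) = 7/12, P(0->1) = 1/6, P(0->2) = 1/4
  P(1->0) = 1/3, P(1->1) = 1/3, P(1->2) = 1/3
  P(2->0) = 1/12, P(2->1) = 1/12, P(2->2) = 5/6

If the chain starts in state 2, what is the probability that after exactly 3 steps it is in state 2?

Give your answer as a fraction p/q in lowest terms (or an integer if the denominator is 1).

Computing P^3 by repeated multiplication:
P^1 =
  0: [7/12, 1/6, 1/4]
  1: [1/3, 1/3, 1/3]
  2: [1/12, 1/12, 5/6]
P^2 =
  0: [5/12, 25/144, 59/144]
  1: [1/3, 7/36, 17/36]
  2: [7/48, 1/9, 107/144]
P^3 =
  0: [193/576, 31/192, 145/288]
  1: [43/144, 23/144, 13/24]
  2: [53/288, 71/576, 133/192]

(P^3)[2 -> 2] = 133/192

Answer: 133/192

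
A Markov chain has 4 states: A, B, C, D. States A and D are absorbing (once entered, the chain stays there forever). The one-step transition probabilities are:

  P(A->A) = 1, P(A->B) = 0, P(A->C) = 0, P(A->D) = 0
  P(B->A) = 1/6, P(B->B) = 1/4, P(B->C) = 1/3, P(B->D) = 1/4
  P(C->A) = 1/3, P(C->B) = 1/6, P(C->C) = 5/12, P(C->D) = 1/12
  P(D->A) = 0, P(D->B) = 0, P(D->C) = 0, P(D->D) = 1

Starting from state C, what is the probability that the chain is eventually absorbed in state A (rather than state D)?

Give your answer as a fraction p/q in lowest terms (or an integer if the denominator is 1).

Let a_i = P(absorbed in A | start in state i).
Boundary conditions: a_A = 1, a_D = 0.
For each transient state i, a_i = sum_j P(i->j) * a_j:
  a_B = 1/6*a_A + 1/4*a_B + 1/3*a_C + 1/4*a_D
  a_C = 1/3*a_A + 1/6*a_B + 5/12*a_C + 1/12*a_D

Substituting a_A = 1 and a_D = 0, rearrange to (I - Q) a = r where r[i] = P(i -> A):
  [3/4, -1/3] . (a_B, a_C) = 1/6
  [-1/6, 7/12] . (a_B, a_C) = 1/3

Solving yields:
  a_B = 6/11
  a_C = 8/11

Starting state is C, so the absorption probability is a_C = 8/11.

Answer: 8/11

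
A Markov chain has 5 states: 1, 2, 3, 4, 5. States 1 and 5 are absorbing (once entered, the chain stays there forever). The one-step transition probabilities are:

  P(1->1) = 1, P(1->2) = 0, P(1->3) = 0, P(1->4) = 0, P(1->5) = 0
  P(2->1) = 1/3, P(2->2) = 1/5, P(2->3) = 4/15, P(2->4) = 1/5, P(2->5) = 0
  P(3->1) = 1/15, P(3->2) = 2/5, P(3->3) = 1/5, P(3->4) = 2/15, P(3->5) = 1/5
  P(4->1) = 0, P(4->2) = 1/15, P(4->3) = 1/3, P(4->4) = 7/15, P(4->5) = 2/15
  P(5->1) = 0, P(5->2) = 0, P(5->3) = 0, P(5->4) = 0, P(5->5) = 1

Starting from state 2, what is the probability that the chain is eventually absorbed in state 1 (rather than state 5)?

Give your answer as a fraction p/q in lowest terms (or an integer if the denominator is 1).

Let a_i = P(absorbed in 1 | start in state i).
Boundary conditions: a_1 = 1, a_5 = 0.
For each transient state i, a_i = sum_j P(i->j) * a_j:
  a_2 = 1/3*a_1 + 1/5*a_2 + 4/15*a_3 + 1/5*a_4 + 0*a_5
  a_3 = 1/15*a_1 + 2/5*a_2 + 1/5*a_3 + 2/15*a_4 + 1/5*a_5
  a_4 = 0*a_1 + 1/15*a_2 + 1/3*a_3 + 7/15*a_4 + 2/15*a_5

Substituting a_1 = 1 and a_5 = 0, rearrange to (I - Q) a = r where r[i] = P(i -> 1):
  [4/5, -4/15, -1/5] . (a_2, a_3, a_4) = 1/3
  [-2/5, 4/5, -2/15] . (a_2, a_3, a_4) = 1/15
  [-1/15, -1/3, 8/15] . (a_2, a_3, a_4) = 0

Solving yields:
  a_2 = 477/706
  a_3 = 343/706
  a_4 = 137/353

Starting state is 2, so the absorption probability is a_2 = 477/706.

Answer: 477/706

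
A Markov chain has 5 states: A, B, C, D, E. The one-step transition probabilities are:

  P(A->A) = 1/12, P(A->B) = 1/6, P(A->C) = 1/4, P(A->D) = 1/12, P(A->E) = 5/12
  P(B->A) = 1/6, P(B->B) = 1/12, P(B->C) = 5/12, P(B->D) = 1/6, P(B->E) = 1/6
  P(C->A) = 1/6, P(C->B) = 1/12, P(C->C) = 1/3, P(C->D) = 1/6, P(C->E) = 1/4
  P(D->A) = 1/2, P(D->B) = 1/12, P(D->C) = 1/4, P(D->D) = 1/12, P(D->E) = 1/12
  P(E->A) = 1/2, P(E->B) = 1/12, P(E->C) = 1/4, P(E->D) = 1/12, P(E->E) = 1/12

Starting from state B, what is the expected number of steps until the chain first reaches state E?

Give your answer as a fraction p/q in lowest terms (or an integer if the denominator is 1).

Let h_i = expected steps to first reach E from state i.
Boundary: h_E = 0.
First-step equations for the other states:
  h_A = 1 + 1/12*h_A + 1/6*h_B + 1/4*h_C + 1/12*h_D + 5/12*h_E
  h_B = 1 + 1/6*h_A + 1/12*h_B + 5/12*h_C + 1/6*h_D + 1/6*h_E
  h_C = 1 + 1/6*h_A + 1/12*h_B + 1/3*h_C + 1/6*h_D + 1/4*h_E
  h_D = 1 + 1/2*h_A + 1/12*h_B + 1/4*h_C + 1/12*h_D + 1/12*h_E

Substituting h_E = 0 and rearranging gives the linear system (I - Q) h = 1:
  [11/12, -1/6, -1/4, -1/12] . (h_A, h_B, h_C, h_D) = 1
  [-1/6, 11/12, -5/12, -1/6] . (h_A, h_B, h_C, h_D) = 1
  [-1/6, -1/12, 2/3, -1/6] . (h_A, h_B, h_C, h_D) = 1
  [-1/2, -1/12, -1/4, 11/12] . (h_A, h_B, h_C, h_D) = 1

Solving yields:
  h_A = 7012/2087
  h_B = 8996/2087
  h_C = 8304/2087
  h_D = 9184/2087

Starting state is B, so the expected hitting time is h_B = 8996/2087.

Answer: 8996/2087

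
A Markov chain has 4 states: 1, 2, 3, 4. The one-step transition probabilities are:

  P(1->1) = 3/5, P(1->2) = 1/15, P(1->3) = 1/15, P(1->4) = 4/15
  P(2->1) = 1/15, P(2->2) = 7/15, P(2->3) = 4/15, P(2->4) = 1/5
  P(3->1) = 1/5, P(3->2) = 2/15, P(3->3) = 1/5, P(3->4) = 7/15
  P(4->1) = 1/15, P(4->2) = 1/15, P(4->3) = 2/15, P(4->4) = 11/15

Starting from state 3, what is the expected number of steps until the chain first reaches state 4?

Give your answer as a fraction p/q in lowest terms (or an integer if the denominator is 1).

Answer: 660/239

Derivation:
Let h_i = expected steps to first reach 4 from state i.
Boundary: h_4 = 0.
First-step equations for the other states:
  h_1 = 1 + 3/5*h_1 + 1/15*h_2 + 1/15*h_3 + 4/15*h_4
  h_2 = 1 + 1/15*h_1 + 7/15*h_2 + 4/15*h_3 + 1/5*h_4
  h_3 = 1 + 1/5*h_1 + 2/15*h_2 + 1/5*h_3 + 7/15*h_4

Substituting h_4 = 0 and rearranging gives the linear system (I - Q) h = 1:
  [2/5, -1/15, -1/15] . (h_1, h_2, h_3) = 1
  [-1/15, 8/15, -4/15] . (h_1, h_2, h_3) = 1
  [-1/5, -2/15, 4/5] . (h_1, h_2, h_3) = 1

Solving yields:
  h_1 = 855/239
  h_2 = 885/239
  h_3 = 660/239

Starting state is 3, so the expected hitting time is h_3 = 660/239.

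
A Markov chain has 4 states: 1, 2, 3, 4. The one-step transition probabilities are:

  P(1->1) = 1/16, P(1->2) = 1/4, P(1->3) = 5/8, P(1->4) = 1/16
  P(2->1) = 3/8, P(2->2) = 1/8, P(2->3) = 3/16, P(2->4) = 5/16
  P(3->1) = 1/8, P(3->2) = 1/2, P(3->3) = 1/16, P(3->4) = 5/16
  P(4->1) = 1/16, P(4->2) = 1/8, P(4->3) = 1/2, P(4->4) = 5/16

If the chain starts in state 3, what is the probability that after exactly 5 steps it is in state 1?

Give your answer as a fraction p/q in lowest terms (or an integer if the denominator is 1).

Answer: 171407/1048576

Derivation:
Computing P^5 by repeated multiplication:
P^1 =
  1: [1/16, 1/4, 5/8, 1/16]
  2: [3/8, 1/8, 3/16, 5/16]
  3: [1/8, 1/2, 1/16, 5/16]
  4: [1/16, 1/8, 1/2, 5/16]
P^2 =
  1: [23/128, 47/128, 5/32, 19/64]
  2: [29/256, 31/128, 109/256, 7/32]
  3: [57/256, 21/128, 85/256, 9/32]
  4: [17/128, 41/128, 1/4, 19/64]
P^3 =
  1: [383/2048, 211/1024, 695/2048, 137/512]
  2: [675/4096, 153/512, 1033/4096, 291/1024]
  3: [551/4096, 71/256, 1357/4096, 263/1024]
  4: [365/2048, 241/1024, 629/2048, 143/512]
P^4 =
  1: [4853/32768, 1129/4096, 10175/32768, 2177/8192]
  2: [11249/65536, 3935/16384, 20767/65536, 4445/16384]
  3: [11133/65536, 4359/16384, 18691/65536, 4569/16384]
  4: [5087/32768, 1075/4096, 10301/32768, 2195/8192]
P^5 =
  1: [88103/524288, 34073/131072, 155465/524288, 36107/131072]
  2: [165003/1048576, 69543/262144, 322717/1048576, 70671/262144]
  3: [171407/1048576, 66371/262144, 328537/1048576, 70787/262144]
  4: [86069/524288, 34379/131072, 157211/524288, 35873/131072]

(P^5)[3 -> 1] = 171407/1048576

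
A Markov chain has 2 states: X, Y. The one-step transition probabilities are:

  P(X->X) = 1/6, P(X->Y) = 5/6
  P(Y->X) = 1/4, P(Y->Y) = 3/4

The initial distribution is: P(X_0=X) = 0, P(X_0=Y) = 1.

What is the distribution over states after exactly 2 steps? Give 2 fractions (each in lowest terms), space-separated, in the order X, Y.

Answer: 11/48 37/48

Derivation:
Propagating the distribution step by step (d_{t+1} = d_t * P):
d_0 = (X=0, Y=1)
  d_1[X] = 0*1/6 + 1*1/4 = 1/4
  d_1[Y] = 0*5/6 + 1*3/4 = 3/4
d_1 = (X=1/4, Y=3/4)
  d_2[X] = 1/4*1/6 + 3/4*1/4 = 11/48
  d_2[Y] = 1/4*5/6 + 3/4*3/4 = 37/48
d_2 = (X=11/48, Y=37/48)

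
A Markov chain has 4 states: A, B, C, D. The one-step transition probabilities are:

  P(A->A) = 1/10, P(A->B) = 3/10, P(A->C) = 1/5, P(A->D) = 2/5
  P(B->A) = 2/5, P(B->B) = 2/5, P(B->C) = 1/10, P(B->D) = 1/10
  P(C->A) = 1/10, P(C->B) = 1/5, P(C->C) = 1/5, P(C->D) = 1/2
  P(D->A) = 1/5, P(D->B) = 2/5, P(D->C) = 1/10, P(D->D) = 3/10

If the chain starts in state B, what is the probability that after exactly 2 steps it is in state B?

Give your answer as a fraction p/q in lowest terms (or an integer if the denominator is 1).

Answer: 17/50

Derivation:
Computing P^2 by repeated multiplication:
P^1 =
  A: [1/10, 3/10, 1/5, 2/5]
  B: [2/5, 2/5, 1/10, 1/10]
  C: [1/10, 1/5, 1/5, 1/2]
  D: [1/5, 2/5, 1/10, 3/10]
P^2 =
  A: [23/100, 7/20, 13/100, 29/100]
  B: [23/100, 17/50, 3/20, 7/25]
  C: [21/100, 7/20, 13/100, 31/100]
  D: [1/4, 9/25, 13/100, 13/50]

(P^2)[B -> B] = 17/50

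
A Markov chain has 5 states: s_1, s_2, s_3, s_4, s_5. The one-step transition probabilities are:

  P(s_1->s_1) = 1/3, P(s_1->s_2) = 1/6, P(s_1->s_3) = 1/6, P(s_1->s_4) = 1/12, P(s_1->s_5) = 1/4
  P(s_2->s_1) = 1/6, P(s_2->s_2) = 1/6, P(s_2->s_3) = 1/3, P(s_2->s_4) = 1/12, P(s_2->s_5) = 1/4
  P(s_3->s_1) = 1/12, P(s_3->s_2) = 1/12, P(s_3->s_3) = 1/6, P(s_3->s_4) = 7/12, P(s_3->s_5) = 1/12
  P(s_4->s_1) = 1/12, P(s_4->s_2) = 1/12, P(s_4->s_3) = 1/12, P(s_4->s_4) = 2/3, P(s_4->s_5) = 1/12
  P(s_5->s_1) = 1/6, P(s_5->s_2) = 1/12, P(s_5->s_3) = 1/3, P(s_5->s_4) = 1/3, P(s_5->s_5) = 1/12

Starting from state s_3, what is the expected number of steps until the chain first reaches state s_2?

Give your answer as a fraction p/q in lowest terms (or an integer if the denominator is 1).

Let h_i = expected steps to first reach s_2 from state i.
Boundary: h_s_2 = 0.
First-step equations for the other states:
  h_s_1 = 1 + 1/3*h_s_1 + 1/6*h_s_2 + 1/6*h_s_3 + 1/12*h_s_4 + 1/4*h_s_5
  h_s_3 = 1 + 1/12*h_s_1 + 1/12*h_s_2 + 1/6*h_s_3 + 7/12*h_s_4 + 1/12*h_s_5
  h_s_4 = 1 + 1/12*h_s_1 + 1/12*h_s_2 + 1/12*h_s_3 + 2/3*h_s_4 + 1/12*h_s_5
  h_s_5 = 1 + 1/6*h_s_1 + 1/12*h_s_2 + 1/3*h_s_3 + 1/3*h_s_4 + 1/12*h_s_5

Substituting h_s_2 = 0 and rearranging gives the linear system (I - Q) h = 1:
  [2/3, -1/6, -1/12, -1/4] . (h_s_1, h_s_3, h_s_4, h_s_5) = 1
  [-1/12, 5/6, -7/12, -1/12] . (h_s_1, h_s_3, h_s_4, h_s_5) = 1
  [-1/12, -1/12, 1/3, -1/12] . (h_s_1, h_s_3, h_s_4, h_s_5) = 1
  [-1/6, -1/3, -1/3, 11/12] . (h_s_1, h_s_3, h_s_4, h_s_5) = 1

Solving yields:
  h_s_1 = 1128/119
  h_s_3 = 1272/119
  h_s_4 = 1272/119
  h_s_5 = 180/17

Starting state is s_3, so the expected hitting time is h_s_3 = 1272/119.

Answer: 1272/119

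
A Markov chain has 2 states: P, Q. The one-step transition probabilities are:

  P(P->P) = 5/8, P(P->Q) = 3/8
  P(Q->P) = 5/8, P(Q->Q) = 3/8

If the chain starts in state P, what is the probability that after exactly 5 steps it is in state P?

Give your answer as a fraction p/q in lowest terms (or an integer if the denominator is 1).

Computing P^5 by repeated multiplication:
P^1 =
  P: [5/8, 3/8]
  Q: [5/8, 3/8]
P^2 =
  P: [5/8, 3/8]
  Q: [5/8, 3/8]
P^3 =
  P: [5/8, 3/8]
  Q: [5/8, 3/8]
P^4 =
  P: [5/8, 3/8]
  Q: [5/8, 3/8]
P^5 =
  P: [5/8, 3/8]
  Q: [5/8, 3/8]

(P^5)[P -> P] = 5/8

Answer: 5/8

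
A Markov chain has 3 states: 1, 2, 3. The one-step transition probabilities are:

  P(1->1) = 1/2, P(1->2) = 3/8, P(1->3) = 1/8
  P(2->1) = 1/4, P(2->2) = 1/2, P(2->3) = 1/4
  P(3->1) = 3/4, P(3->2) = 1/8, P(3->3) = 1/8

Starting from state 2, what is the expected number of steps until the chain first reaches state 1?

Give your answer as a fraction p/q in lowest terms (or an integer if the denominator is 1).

Answer: 36/13

Derivation:
Let h_i = expected steps to first reach 1 from state i.
Boundary: h_1 = 0.
First-step equations for the other states:
  h_2 = 1 + 1/4*h_1 + 1/2*h_2 + 1/4*h_3
  h_3 = 1 + 3/4*h_1 + 1/8*h_2 + 1/8*h_3

Substituting h_1 = 0 and rearranging gives the linear system (I - Q) h = 1:
  [1/2, -1/4] . (h_2, h_3) = 1
  [-1/8, 7/8] . (h_2, h_3) = 1

Solving yields:
  h_2 = 36/13
  h_3 = 20/13

Starting state is 2, so the expected hitting time is h_2 = 36/13.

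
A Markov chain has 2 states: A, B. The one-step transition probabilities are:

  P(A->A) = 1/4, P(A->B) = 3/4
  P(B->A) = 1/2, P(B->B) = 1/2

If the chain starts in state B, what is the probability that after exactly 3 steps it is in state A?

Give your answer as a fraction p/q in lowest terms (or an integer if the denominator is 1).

Answer: 13/32

Derivation:
Computing P^3 by repeated multiplication:
P^1 =
  A: [1/4, 3/4]
  B: [1/2, 1/2]
P^2 =
  A: [7/16, 9/16]
  B: [3/8, 5/8]
P^3 =
  A: [25/64, 39/64]
  B: [13/32, 19/32]

(P^3)[B -> A] = 13/32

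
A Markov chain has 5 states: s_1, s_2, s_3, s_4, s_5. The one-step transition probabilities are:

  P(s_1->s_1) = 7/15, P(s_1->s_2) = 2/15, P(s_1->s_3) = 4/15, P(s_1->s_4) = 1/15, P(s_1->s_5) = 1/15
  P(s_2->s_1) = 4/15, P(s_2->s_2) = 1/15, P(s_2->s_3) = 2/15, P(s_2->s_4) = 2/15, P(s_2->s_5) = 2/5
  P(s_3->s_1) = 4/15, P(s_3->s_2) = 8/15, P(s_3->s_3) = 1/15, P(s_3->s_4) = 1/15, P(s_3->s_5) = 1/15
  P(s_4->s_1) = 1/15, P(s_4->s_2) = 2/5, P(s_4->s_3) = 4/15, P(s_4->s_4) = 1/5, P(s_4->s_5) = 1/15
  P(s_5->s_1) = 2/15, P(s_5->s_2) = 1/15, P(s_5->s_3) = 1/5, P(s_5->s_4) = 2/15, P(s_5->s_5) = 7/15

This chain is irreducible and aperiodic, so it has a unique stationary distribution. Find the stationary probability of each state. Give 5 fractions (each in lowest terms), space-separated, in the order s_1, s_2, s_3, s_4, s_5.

The stationary distribution satisfies pi = pi * P, i.e.:
  pi_s_1 = 7/15*pi_s_1 + 4/15*pi_s_2 + 4/15*pi_s_3 + 1/15*pi_s_4 + 2/15*pi_s_5
  pi_s_2 = 2/15*pi_s_1 + 1/15*pi_s_2 + 8/15*pi_s_3 + 2/5*pi_s_4 + 1/15*pi_s_5
  pi_s_3 = 4/15*pi_s_1 + 2/15*pi_s_2 + 1/15*pi_s_3 + 4/15*pi_s_4 + 1/5*pi_s_5
  pi_s_4 = 1/15*pi_s_1 + 2/15*pi_s_2 + 1/15*pi_s_3 + 1/5*pi_s_4 + 2/15*pi_s_5
  pi_s_5 = 1/15*pi_s_1 + 2/5*pi_s_2 + 1/15*pi_s_3 + 1/15*pi_s_4 + 7/15*pi_s_5
with normalization: pi_s_1 + pi_s_2 + pi_s_3 + pi_s_4 + pi_s_5 = 1.

Using the first 4 balance equations plus normalization, the linear system A*pi = b is:
  [-8/15, 4/15, 4/15, 1/15, 2/15] . pi = 0
  [2/15, -14/15, 8/15, 2/5, 1/15] . pi = 0
  [4/15, 2/15, -14/15, 4/15, 1/5] . pi = 0
  [1/15, 2/15, 1/15, -4/5, 2/15] . pi = 0
  [1, 1, 1, 1, 1] . pi = 1

Solving yields:
  pi_s_1 = 796/2971
  pi_s_2 = 619/2971
  pi_s_3 = 554/2971
  pi_s_4 = 328/2971
  pi_s_5 = 674/2971

Verification (pi * P):
  796/2971*7/15 + 619/2971*4/15 + 554/2971*4/15 + 328/2971*1/15 + 674/2971*2/15 = 796/2971 = pi_s_1  (ok)
  796/2971*2/15 + 619/2971*1/15 + 554/2971*8/15 + 328/2971*2/5 + 674/2971*1/15 = 619/2971 = pi_s_2  (ok)
  796/2971*4/15 + 619/2971*2/15 + 554/2971*1/15 + 328/2971*4/15 + 674/2971*1/5 = 554/2971 = pi_s_3  (ok)
  796/2971*1/15 + 619/2971*2/15 + 554/2971*1/15 + 328/2971*1/5 + 674/2971*2/15 = 328/2971 = pi_s_4  (ok)
  796/2971*1/15 + 619/2971*2/5 + 554/2971*1/15 + 328/2971*1/15 + 674/2971*7/15 = 674/2971 = pi_s_5  (ok)

Answer: 796/2971 619/2971 554/2971 328/2971 674/2971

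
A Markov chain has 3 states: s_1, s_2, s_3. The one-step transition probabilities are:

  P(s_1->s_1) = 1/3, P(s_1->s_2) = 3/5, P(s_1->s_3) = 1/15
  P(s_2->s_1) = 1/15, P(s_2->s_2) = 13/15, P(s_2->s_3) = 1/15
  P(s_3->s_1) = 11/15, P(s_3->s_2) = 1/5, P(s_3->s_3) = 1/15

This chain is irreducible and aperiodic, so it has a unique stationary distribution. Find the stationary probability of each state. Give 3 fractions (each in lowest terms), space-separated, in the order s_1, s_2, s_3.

Answer: 5/33 43/55 1/15

Derivation:
The stationary distribution satisfies pi = pi * P, i.e.:
  pi_s_1 = 1/3*pi_s_1 + 1/15*pi_s_2 + 11/15*pi_s_3
  pi_s_2 = 3/5*pi_s_1 + 13/15*pi_s_2 + 1/5*pi_s_3
  pi_s_3 = 1/15*pi_s_1 + 1/15*pi_s_2 + 1/15*pi_s_3
with normalization: pi_s_1 + pi_s_2 + pi_s_3 = 1.

Using the first 2 balance equations plus normalization, the linear system A*pi = b is:
  [-2/3, 1/15, 11/15] . pi = 0
  [3/5, -2/15, 1/5] . pi = 0
  [1, 1, 1] . pi = 1

Solving yields:
  pi_s_1 = 5/33
  pi_s_2 = 43/55
  pi_s_3 = 1/15

Verification (pi * P):
  5/33*1/3 + 43/55*1/15 + 1/15*11/15 = 5/33 = pi_s_1  (ok)
  5/33*3/5 + 43/55*13/15 + 1/15*1/5 = 43/55 = pi_s_2  (ok)
  5/33*1/15 + 43/55*1/15 + 1/15*1/15 = 1/15 = pi_s_3  (ok)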